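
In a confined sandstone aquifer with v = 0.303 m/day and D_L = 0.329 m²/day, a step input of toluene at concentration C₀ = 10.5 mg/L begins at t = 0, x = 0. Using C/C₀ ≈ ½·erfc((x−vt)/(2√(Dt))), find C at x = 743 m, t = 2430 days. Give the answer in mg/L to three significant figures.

For a continuous step input, C/C₀ ≈ ½·erfc((x−vt)/(2√(Dt))).
vt = 0.303 × 2430 = 736.29 m and 2√(Dt) = 2√(0.329 × 2430) = 56.55 m.
Argument (x−vt)/(2√(Dt)) = (743 − 736.29)/56.55 = 0.1187; ½·erfc(0.1187) = 0.4333.
C = 10.5 × 0.4333 = 4.55 mg/L.

4.55 mg/L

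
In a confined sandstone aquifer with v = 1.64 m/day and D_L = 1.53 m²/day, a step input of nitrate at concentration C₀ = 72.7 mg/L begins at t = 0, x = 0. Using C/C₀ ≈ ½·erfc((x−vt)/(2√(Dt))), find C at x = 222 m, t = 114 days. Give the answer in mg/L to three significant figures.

2.20 mg/L

For a continuous step input, C/C₀ ≈ ½·erfc((x−vt)/(2√(Dt))).
vt = 1.64 × 114 = 186.96 m and 2√(Dt) = 2√(1.53 × 114) = 26.41 m.
Argument (x−vt)/(2√(Dt)) = (222 − 186.96)/26.41 = 1.327; ½·erfc(1.327) = 0.03028.
C = 72.7 × 0.03028 = 2.20 mg/L.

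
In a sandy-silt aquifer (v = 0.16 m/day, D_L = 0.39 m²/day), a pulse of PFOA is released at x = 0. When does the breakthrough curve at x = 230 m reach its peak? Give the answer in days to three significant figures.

For the 1D instantaneous-source solution, setting ∂C/∂t = 0 at fixed x gives v²t² + 2Dt − x² = 0, so t = (√(D² + v²x²) − D)/v².
√(D² + v²x²) = √(0.39² + 0.16² × 230²) = 36.80; v² = 0.0256.
t = (36.80 − 0.39)/0.0256 = 1420 days (vs. the pure-advection estimate x/v = 1440 d).

1420 days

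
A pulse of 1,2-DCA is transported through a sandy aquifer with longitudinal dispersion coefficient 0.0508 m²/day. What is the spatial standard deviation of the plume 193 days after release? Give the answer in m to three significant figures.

4.43 m

Dispersive spreading gives a Gaussian with σ² = 2Dt; advection only shifts the center.
σ = √(2 × 0.0508 × 193) = 4.43 m.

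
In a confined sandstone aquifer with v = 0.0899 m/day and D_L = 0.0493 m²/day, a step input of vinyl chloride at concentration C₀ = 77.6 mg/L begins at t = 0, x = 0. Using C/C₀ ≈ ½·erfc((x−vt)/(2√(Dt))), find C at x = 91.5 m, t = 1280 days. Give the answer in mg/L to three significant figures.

76.2 mg/L

For a continuous step input, C/C₀ ≈ ½·erfc((x−vt)/(2√(Dt))).
vt = 0.0899 × 1280 = 115.072 m and 2√(Dt) = 2√(0.0493 × 1280) = 15.89 m.
Argument (x−vt)/(2√(Dt)) = (91.5 − 115.072)/15.89 = -1.483; ½·erfc(-1.483) = 0.9820.
C = 77.6 × 0.9820 = 76.2 mg/L.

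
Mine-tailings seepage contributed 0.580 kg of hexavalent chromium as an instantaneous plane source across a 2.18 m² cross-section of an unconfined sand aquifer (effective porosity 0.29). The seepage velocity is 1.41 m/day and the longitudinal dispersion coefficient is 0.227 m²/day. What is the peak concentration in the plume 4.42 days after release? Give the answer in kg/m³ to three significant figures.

The peak of an instantaneous 1D plume sits at x = vt; there the Gaussian factor is 1 and C_max = M/(n_e·A·√(4πDt)), where n_e·A is the pore area the mass is dissolved in.
√(4πDt) = √(4π × 0.227 × 4.42) = 3.551 m, so C_max = 0.580/(0.29 × 2.18 × 3.551) = 0.258 kg/m³.

0.258 kg/m³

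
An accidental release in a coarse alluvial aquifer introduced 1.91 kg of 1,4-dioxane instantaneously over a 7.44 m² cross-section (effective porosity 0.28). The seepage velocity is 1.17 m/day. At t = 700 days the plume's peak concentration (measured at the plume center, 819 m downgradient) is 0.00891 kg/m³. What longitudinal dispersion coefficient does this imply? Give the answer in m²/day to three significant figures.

At the plume center C_max = M/(n_e·A·√(4πDt)), so D = M²/(4πt·(n_e·A·C_max)²).
n_e·A·C_max = 0.28 × 7.44 × 0.00891 = 0.01856 kg/m.
D = 1.91²/(4π × 700 × 0.01856²) = 1.20 m²/day.

1.20 m²/day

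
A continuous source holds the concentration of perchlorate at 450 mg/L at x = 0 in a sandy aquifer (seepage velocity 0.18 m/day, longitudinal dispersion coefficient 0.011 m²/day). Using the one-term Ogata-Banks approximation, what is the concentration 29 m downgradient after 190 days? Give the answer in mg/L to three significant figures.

For a continuous step input, C/C₀ ≈ ½·erfc((x−vt)/(2√(Dt))).
vt = 0.18 × 190 = 34.2 m and 2√(Dt) = 2√(0.011 × 190) = 2.891 m.
Argument (x−vt)/(2√(Dt)) = (29 − 34.2)/2.891 = -1.799; ½·erfc(-1.799) = 0.9945.
C = 450 × 0.9945 = 448 mg/L.

448 mg/L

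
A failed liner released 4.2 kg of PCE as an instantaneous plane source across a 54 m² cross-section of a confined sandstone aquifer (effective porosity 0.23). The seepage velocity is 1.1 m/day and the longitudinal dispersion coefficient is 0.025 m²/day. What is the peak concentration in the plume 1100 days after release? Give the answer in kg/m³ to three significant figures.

0.0182 kg/m³

The peak of an instantaneous 1D plume sits at x = vt; there the Gaussian factor is 1 and C_max = M/(n_e·A·√(4πDt)), where n_e·A is the pore area the mass is dissolved in.
√(4πDt) = √(4π × 0.025 × 1100) = 18.59 m, so C_max = 4.2/(0.23 × 54 × 18.59) = 0.0182 kg/m³.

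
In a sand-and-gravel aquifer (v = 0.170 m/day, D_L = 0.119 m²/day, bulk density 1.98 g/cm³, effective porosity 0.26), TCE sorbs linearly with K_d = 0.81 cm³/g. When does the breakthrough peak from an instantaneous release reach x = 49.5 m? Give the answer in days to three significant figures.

Retardation factor R = 1 + ρ_b·K_d/n = 1 + 1.98 × 0.81/0.26 = 7.168.
Sorption retards both mechanisms: v_R = v/R = 0.02372 m/day, D_R = D/R = 0.01660 m²/day.
Peak time from v_R²t² + 2D_R t − x² = 0: t = (√(D_R² + v_R²x²) − D_R)/v_R².
√(D_R² + v_R²x²) = √(0.01660² + 0.02372² × 49.5²) = 1.174; v_R² = 0.0005626.
t = (1.174 − 0.01660)/0.0005626 = 2060 days.

2060 days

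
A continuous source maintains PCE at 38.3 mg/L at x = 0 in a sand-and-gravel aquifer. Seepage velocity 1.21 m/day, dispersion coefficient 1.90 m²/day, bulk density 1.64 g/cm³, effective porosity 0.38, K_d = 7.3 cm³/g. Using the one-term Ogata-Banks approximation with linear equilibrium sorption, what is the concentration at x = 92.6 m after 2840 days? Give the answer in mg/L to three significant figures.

Retardation factor R = 1 + ρ_b·K_d/n = 1 + 1.64 × 7.3/0.38 = 32.51.
Sorption retards both mechanisms: v_R = v/R = 0.03722 m/day, D_R = D/R = 0.05844 m²/day.
v_R·t = 0.03722 × 2840 = 105.7048 m; 2√(D_R t) = 25.77 m; argument = (92.6 − 105.7048)/25.77 = -0.5085.
C = C₀ × ½·erfc(-0.5085) = 38.3 × 0.7640 = 29.3 mg/L.

29.3 mg/L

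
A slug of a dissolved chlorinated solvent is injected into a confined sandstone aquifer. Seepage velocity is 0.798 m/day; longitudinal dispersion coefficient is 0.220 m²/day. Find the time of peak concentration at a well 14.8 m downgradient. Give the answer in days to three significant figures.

18.2 days

For the 1D instantaneous-source solution, setting ∂C/∂t = 0 at fixed x gives v²t² + 2Dt − x² = 0, so t = (√(D² + v²x²) − D)/v².
√(D² + v²x²) = √(0.220² + 0.798² × 14.8²) = 11.81; v² = 0.636804.
t = (11.81 − 0.220)/0.636804 = 18.2 days (vs. the pure-advection estimate x/v = 18.5 d).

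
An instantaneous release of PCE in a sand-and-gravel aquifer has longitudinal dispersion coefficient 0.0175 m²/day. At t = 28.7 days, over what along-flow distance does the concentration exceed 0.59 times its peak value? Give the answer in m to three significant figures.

The plume is Gaussian with σ = √(2Dt) = √(2 × 0.0175 × 28.7) = 1.002 m.
C/C_peak = exp(−Δx²/(2σ²)) = 0.59 ⇒ Δx = σ·√(−2 ln 0.59) = 1.002 × 1.027 = 1.029 m.
Width = 2Δx = 2.06 m.

2.06 m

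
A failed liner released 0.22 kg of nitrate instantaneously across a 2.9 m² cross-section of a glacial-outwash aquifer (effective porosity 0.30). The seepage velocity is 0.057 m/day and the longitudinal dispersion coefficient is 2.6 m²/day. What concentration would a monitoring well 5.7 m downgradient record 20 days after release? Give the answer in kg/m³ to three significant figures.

0.00895 kg/m³

For an instantaneous plane source, C(x,t) = M/(n_e·A·√(4πDt)) · exp(−(x−vt)²/(4Dt)), with n_e·A the pore (flow) area.
Plume center vt = 0.057 × 20 = 1.14 m, so the well at 5.7 m is 4.56 m downgradient of the peak.
√(4πDt) = 25.56 m, giving peak height M/(n_e·A·√(4πDt)) = 0.22/(0.30 × 2.9 × 25.56) = 0.009893 kg/m³.
(x−vt)²/(4Dt) = (4.56)²/(4 × 2.6 × 20) = 0.09997; exp(−0.09997) = 0.9049.
C = 0.009893 × 0.9049 = 0.00895 kg/m³.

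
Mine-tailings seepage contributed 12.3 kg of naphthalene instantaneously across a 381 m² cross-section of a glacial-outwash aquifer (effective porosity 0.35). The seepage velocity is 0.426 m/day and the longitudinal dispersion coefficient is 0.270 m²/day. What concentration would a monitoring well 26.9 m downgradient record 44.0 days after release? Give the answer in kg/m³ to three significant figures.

0.00186 kg/m³

For an instantaneous plane source, C(x,t) = M/(n_e·A·√(4πDt)) · exp(−(x−vt)²/(4Dt)), with n_e·A the pore (flow) area.
Plume center vt = 0.426 × 44.0 = 18.744 m, so the well at 26.9 m is 8.156 m downgradient of the peak.
√(4πDt) = 12.22 m, giving peak height M/(n_e·A·√(4πDt)) = 12.3/(0.35 × 381 × 12.22) = 0.007548 kg/m³.
(x−vt)²/(4Dt) = (8.156)²/(4 × 0.270 × 44.0) = 1.400; exp(−1.400) = 0.2466.
C = 0.007548 × 0.2466 = 0.00186 kg/m³.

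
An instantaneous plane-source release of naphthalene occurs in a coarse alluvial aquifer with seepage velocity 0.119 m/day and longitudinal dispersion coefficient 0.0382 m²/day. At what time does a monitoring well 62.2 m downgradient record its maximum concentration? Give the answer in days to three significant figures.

520 days

For the 1D instantaneous-source solution, setting ∂C/∂t = 0 at fixed x gives v²t² + 2Dt − x² = 0, so t = (√(D² + v²x²) − D)/v².
√(D² + v²x²) = √(0.0382² + 0.119² × 62.2²) = 7.402; v² = 0.014161.
t = (7.402 − 0.0382)/0.014161 = 520 days (vs. the pure-advection estimate x/v = 523 d).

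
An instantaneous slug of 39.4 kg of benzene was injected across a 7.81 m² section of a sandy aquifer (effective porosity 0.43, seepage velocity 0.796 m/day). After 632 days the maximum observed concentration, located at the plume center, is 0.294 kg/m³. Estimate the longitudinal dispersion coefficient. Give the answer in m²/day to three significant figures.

0.201 m²/day

At the plume center C_max = M/(n_e·A·√(4πDt)), so D = M²/(4πt·(n_e·A·C_max)²).
n_e·A·C_max = 0.43 × 7.81 × 0.294 = 0.9873 kg/m.
D = 39.4²/(4π × 632 × 0.9873²) = 0.201 m²/day.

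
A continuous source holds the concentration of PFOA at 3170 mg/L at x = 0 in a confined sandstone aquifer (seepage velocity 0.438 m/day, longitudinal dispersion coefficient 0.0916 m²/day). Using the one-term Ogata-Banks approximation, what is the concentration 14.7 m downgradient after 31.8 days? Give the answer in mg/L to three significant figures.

For a continuous step input, C/C₀ ≈ ½·erfc((x−vt)/(2√(Dt))).
vt = 0.438 × 31.8 = 13.9284 m and 2√(Dt) = 2√(0.0916 × 31.8) = 3.413 m.
Argument (x−vt)/(2√(Dt)) = (14.7 − 13.9284)/3.413 = 0.2261; ½·erfc(0.2261) = 0.3746.
C = 3170 × 0.3746 = 1190 mg/L.

1190 mg/L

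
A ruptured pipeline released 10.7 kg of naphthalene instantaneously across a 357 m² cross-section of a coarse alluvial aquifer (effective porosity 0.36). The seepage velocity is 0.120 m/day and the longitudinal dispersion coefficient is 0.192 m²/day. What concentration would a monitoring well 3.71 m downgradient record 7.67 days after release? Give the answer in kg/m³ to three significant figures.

For an instantaneous plane source, C(x,t) = M/(n_e·A·√(4πDt)) · exp(−(x−vt)²/(4Dt)), with n_e·A the pore (flow) area.
Plume center vt = 0.120 × 7.67 = 0.9204 m, so the well at 3.71 m is 2.7896 m downgradient of the peak.
√(4πDt) = 4.302 m, giving peak height M/(n_e·A·√(4πDt)) = 10.7/(0.36 × 357 × 4.302) = 0.01935 kg/m³.
(x−vt)²/(4Dt) = (2.7896)²/(4 × 0.192 × 7.67) = 1.321; exp(−1.321) = 0.2669.
C = 0.01935 × 0.2669 = 0.00516 kg/m³.

0.00516 kg/m³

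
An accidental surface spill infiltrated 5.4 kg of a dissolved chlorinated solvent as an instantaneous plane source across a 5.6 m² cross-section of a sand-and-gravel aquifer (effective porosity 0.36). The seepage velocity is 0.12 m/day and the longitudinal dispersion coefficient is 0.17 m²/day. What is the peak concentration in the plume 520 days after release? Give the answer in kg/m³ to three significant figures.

The peak of an instantaneous 1D plume sits at x = vt; there the Gaussian factor is 1 and C_max = M/(n_e·A·√(4πDt)), where n_e·A is the pore area the mass is dissolved in.
√(4πDt) = √(4π × 0.17 × 520) = 33.33 m, so C_max = 5.4/(0.36 × 5.6 × 33.33) = 0.0804 kg/m³.

0.0804 kg/m³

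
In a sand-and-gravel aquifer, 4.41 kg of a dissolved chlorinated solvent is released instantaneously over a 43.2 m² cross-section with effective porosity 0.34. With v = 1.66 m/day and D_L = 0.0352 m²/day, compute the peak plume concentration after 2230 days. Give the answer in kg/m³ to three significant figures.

0.00956 kg/m³

The peak of an instantaneous 1D plume sits at x = vt; there the Gaussian factor is 1 and C_max = M/(n_e·A·√(4πDt)), where n_e·A is the pore area the mass is dissolved in.
√(4πDt) = √(4π × 0.0352 × 2230) = 31.41 m, so C_max = 4.41/(0.34 × 43.2 × 31.41) = 0.00956 kg/m³.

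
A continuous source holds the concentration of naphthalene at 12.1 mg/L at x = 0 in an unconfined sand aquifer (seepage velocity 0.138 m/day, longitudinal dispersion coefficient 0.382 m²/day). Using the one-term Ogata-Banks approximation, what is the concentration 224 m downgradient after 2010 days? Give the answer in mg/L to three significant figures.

11.1 mg/L

For a continuous step input, C/C₀ ≈ ½·erfc((x−vt)/(2√(Dt))).
vt = 0.138 × 2010 = 277.38 m and 2√(Dt) = 2√(0.382 × 2010) = 55.42 m.
Argument (x−vt)/(2√(Dt)) = (224 − 277.38)/55.42 = -0.9632; ½·erfc(-0.9632) = 0.9134.
C = 12.1 × 0.9134 = 11.1 mg/L.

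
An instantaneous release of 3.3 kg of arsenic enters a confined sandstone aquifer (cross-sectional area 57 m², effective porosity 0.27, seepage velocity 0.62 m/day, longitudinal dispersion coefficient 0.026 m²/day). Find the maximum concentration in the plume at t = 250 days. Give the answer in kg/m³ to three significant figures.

The peak of an instantaneous 1D plume sits at x = vt; there the Gaussian factor is 1 and C_max = M/(n_e·A·√(4πDt)), where n_e·A is the pore area the mass is dissolved in.
√(4πDt) = √(4π × 0.026 × 250) = 9.038 m, so C_max = 3.3/(0.27 × 57 × 9.038) = 0.0237 kg/m³.

0.0237 kg/m³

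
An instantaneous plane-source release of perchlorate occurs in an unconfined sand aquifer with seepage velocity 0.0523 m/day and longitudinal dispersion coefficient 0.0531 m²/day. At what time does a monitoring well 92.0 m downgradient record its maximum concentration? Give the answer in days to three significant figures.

1740 days

For the 1D instantaneous-source solution, setting ∂C/∂t = 0 at fixed x gives v²t² + 2Dt − x² = 0, so t = (√(D² + v²x²) − D)/v².
√(D² + v²x²) = √(0.0531² + 0.0523² × 92.0²) = 4.812; v² = 0.00273529.
t = (4.812 − 0.0531)/0.00273529 = 1740 days (vs. the pure-advection estimate x/v = 1760 d).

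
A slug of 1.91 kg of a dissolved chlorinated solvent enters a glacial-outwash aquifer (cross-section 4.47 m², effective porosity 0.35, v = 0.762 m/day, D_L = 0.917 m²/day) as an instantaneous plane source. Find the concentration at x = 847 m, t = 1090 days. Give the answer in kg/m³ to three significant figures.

0.0102 kg/m³

For an instantaneous plane source, C(x,t) = M/(n_e·A·√(4πDt)) · exp(−(x−vt)²/(4Dt)), with n_e·A the pore (flow) area.
Plume center vt = 0.762 × 1090 = 830.58 m, so the well at 847 m is 16.42 m downgradient of the peak.
√(4πDt) = 112.1 m, giving peak height M/(n_e·A·√(4πDt)) = 1.91/(0.35 × 4.47 × 112.1) = 0.01089 kg/m³.
(x−vt)²/(4Dt) = (16.42)²/(4 × 0.917 × 1090) = 0.06744; exp(−0.06744) = 0.9348.
C = 0.01089 × 0.9348 = 0.0102 kg/m³.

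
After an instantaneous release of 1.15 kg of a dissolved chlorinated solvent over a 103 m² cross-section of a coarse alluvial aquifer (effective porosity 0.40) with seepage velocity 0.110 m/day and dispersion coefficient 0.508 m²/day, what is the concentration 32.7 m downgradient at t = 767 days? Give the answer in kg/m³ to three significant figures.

7.19e-05 kg/m³

For an instantaneous plane source, C(x,t) = M/(n_e·A·√(4πDt)) · exp(−(x−vt)²/(4Dt)), with n_e·A the pore (flow) area.
Plume center vt = 0.110 × 767 = 84.37 m, so the well at 32.7 m is 51.67 m upgradient of the peak.
√(4πDt) = 69.97 m, giving peak height M/(n_e·A·√(4πDt)) = 1.15/(0.40 × 103 × 69.97) = 0.0003989 kg/m³.
(x−vt)²/(4Dt) = (-51.67)²/(4 × 0.508 × 767) = 1.713; exp(−1.713) = 0.1803.
C = 0.0003989 × 0.1803 = 7.19e-05 kg/m³.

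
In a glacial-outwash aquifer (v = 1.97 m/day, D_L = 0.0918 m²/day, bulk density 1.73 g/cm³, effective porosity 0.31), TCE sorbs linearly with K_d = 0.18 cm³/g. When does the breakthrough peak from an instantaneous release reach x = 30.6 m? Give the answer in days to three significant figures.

Retardation factor R = 1 + ρ_b·K_d/n = 1 + 1.73 × 0.18/0.31 = 2.005.
Sorption retards both mechanisms: v_R = v/R = 0.9825 m/day, D_R = D/R = 0.04579 m²/day.
Peak time from v_R²t² + 2D_R t − x² = 0: t = (√(D_R² + v_R²x²) − D_R)/v_R².
√(D_R² + v_R²x²) = √(0.04579² + 0.9825² × 30.6²) = 30.06; v_R² = 0.9653.
t = (30.06 − 0.04579)/0.9653 = 31.1 days.

31.1 days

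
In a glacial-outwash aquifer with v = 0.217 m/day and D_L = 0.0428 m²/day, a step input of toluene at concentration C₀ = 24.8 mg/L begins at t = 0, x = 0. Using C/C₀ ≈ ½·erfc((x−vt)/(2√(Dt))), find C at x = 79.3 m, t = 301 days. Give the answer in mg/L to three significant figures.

0.0728 mg/L

For a continuous step input, C/C₀ ≈ ½·erfc((x−vt)/(2√(Dt))).
vt = 0.217 × 301 = 65.317 m and 2√(Dt) = 2√(0.0428 × 301) = 7.179 m.
Argument (x−vt)/(2√(Dt)) = (79.3 − 65.317)/7.179 = 1.948; ½·erfc(1.948) = 0.002936.
C = 24.8 × 0.002936 = 0.0728 mg/L.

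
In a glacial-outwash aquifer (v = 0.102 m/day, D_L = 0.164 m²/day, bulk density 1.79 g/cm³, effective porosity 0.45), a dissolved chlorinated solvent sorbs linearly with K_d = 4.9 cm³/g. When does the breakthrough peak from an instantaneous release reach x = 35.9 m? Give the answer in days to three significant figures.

Retardation factor R = 1 + ρ_b·K_d/n = 1 + 1.79 × 4.9/0.45 = 20.49.
Sorption retards both mechanisms: v_R = v/R = 0.004978 m/day, D_R = D/R = 0.008004 m²/day.
Peak time from v_R²t² + 2D_R t − x² = 0: t = (√(D_R² + v_R²x²) − D_R)/v_R².
√(D_R² + v_R²x²) = √(0.008004² + 0.004978² × 35.9²) = 0.1789; v_R² = 2.478e-05.
t = (0.1789 − 0.008004)/2.478e-05 = 6900 days.

6900 days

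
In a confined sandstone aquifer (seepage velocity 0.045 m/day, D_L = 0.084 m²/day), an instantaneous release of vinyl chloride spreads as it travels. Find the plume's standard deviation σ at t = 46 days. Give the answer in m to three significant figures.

Dispersive spreading gives a Gaussian with σ² = 2Dt; advection only shifts the center.
σ = √(2 × 0.084 × 46) = 2.78 m.

2.78 m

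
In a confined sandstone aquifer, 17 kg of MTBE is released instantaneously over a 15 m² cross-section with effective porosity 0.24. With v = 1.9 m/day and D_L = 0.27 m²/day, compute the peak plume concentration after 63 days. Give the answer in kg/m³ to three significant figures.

The peak of an instantaneous 1D plume sits at x = vt; there the Gaussian factor is 1 and C_max = M/(n_e·A·√(4πDt)), where n_e·A is the pore area the mass is dissolved in.
√(4πDt) = √(4π × 0.27 × 63) = 14.62 m, so C_max = 17/(0.24 × 15 × 14.62) = 0.323 kg/m³.

0.323 kg/m³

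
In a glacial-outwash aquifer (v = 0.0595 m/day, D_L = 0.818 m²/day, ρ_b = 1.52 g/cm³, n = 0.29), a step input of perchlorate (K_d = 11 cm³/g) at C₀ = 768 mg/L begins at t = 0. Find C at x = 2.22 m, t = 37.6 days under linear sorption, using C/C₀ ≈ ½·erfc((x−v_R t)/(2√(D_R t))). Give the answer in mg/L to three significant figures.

Retardation factor R = 1 + ρ_b·K_d/n = 1 + 1.52 × 11/0.29 = 58.66.
Sorption retards both mechanisms: v_R = v/R = 0.001014 m/day, D_R = D/R = 0.01394 m²/day.
v_R·t = 0.001014 × 37.6 = 0.0381264 m; 2√(D_R t) = 1.448 m; argument = (2.22 − 0.0381264)/1.448 = 1.507.
C = C₀ × ½·erfc(1.507) = 768 × 0.01654 = 12.7 mg/L.

12.7 mg/L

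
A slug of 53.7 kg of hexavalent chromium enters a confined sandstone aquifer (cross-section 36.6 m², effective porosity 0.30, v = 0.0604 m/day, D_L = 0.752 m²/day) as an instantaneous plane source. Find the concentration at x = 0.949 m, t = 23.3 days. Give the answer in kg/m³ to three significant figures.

0.329 kg/m³

For an instantaneous plane source, C(x,t) = M/(n_e·A·√(4πDt)) · exp(−(x−vt)²/(4Dt)), with n_e·A the pore (flow) area.
Plume center vt = 0.0604 × 23.3 = 1.40732 m, so the well at 0.949 m is 0.45832 m upgradient of the peak.
√(4πDt) = 14.84 m, giving peak height M/(n_e·A·√(4πDt)) = 53.7/(0.30 × 36.6 × 14.84) = 0.3296 kg/m³.
(x−vt)²/(4Dt) = (-0.45832)²/(4 × 0.752 × 23.3) = 0.002997; exp(−0.002997) = 0.9970.
C = 0.3296 × 0.9970 = 0.329 kg/m³.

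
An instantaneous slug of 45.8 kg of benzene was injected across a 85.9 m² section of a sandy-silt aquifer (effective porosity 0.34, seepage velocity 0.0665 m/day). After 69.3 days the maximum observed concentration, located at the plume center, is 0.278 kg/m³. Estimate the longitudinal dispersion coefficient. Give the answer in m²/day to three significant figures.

0.0365 m²/day

At the plume center C_max = M/(n_e·A·√(4πDt)), so D = M²/(4πt·(n_e·A·C_max)²).
n_e·A·C_max = 0.34 × 85.9 × 0.278 = 8.119 kg/m.
D = 45.8²/(4π × 69.3 × 8.119²) = 0.0365 m²/day.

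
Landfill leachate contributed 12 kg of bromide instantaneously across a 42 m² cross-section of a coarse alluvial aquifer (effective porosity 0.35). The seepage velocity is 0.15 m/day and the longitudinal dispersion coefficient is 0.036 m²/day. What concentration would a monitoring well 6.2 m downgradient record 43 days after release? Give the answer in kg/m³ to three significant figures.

0.183 kg/m³

For an instantaneous plane source, C(x,t) = M/(n_e·A·√(4πDt)) · exp(−(x−vt)²/(4Dt)), with n_e·A the pore (flow) area.
Plume center vt = 0.15 × 43 = 6.45 m, so the well at 6.2 m is 0.25 m upgradient of the peak.
√(4πDt) = 4.411 m, giving peak height M/(n_e·A·√(4πDt)) = 12/(0.35 × 42 × 4.411) = 0.1851 kg/m³.
(x−vt)²/(4Dt) = (-0.25)²/(4 × 0.036 × 43) = 0.01009; exp(−0.01009) = 0.9900.
C = 0.1851 × 0.9900 = 0.183 kg/m³.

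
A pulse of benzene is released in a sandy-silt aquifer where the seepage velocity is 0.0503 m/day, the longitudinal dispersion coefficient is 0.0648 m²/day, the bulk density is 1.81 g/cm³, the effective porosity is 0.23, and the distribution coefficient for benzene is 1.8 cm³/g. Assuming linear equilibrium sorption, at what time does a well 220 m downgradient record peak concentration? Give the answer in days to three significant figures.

Retardation factor R = 1 + ρ_b·K_d/n = 1 + 1.81 × 1.8/0.23 = 15.17.
Sorption retards both mechanisms: v_R = v/R = 0.003316 m/day, D_R = D/R = 0.004272 m²/day.
Peak time from v_R²t² + 2D_R t − x² = 0: t = (√(D_R² + v_R²x²) − D_R)/v_R².
√(D_R² + v_R²x²) = √(0.004272² + 0.003316² × 220²) = 0.7295; v_R² = 1.100e-05.
t = (0.7295 − 0.004272)/1.100e-05 = 65900 days.

65900 days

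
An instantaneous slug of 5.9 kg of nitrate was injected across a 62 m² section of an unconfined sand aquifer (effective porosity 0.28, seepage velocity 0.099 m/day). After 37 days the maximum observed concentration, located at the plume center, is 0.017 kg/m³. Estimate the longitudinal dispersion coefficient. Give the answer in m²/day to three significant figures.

0.860 m²/day

At the plume center C_max = M/(n_e·A·√(4πDt)), so D = M²/(4πt·(n_e·A·C_max)²).
n_e·A·C_max = 0.28 × 62 × 0.017 = 0.2951 kg/m.
D = 5.9²/(4π × 37 × 0.2951²) = 0.860 m²/day.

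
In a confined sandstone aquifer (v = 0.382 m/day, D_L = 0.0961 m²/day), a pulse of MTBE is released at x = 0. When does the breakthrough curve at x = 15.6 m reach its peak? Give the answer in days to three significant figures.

40.2 days

For the 1D instantaneous-source solution, setting ∂C/∂t = 0 at fixed x gives v²t² + 2Dt − x² = 0, so t = (√(D² + v²x²) − D)/v².
√(D² + v²x²) = √(0.0961² + 0.382² × 15.6²) = 5.960; v² = 0.145924.
t = (5.960 − 0.0961)/0.145924 = 40.2 days (vs. the pure-advection estimate x/v = 40.8 d).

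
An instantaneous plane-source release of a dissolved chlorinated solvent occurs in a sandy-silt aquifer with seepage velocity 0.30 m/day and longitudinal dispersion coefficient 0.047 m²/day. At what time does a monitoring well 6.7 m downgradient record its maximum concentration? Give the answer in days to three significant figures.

21.8 days

For the 1D instantaneous-source solution, setting ∂C/∂t = 0 at fixed x gives v²t² + 2Dt − x² = 0, so t = (√(D² + v²x²) − D)/v².
√(D² + v²x²) = √(0.047² + 0.30² × 6.7²) = 2.011; v² = 0.09.
t = (2.011 − 0.047)/0.09 = 21.8 days (vs. the pure-advection estimate x/v = 22.3 d).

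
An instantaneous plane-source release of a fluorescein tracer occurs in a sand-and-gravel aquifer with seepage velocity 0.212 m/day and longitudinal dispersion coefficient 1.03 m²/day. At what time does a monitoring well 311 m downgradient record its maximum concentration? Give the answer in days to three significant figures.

1440 days

For the 1D instantaneous-source solution, setting ∂C/∂t = 0 at fixed x gives v²t² + 2Dt − x² = 0, so t = (√(D² + v²x²) − D)/v².
√(D² + v²x²) = √(1.03² + 0.212² × 311²) = 65.94; v² = 0.044944.
t = (65.94 − 1.03)/0.044944 = 1440 days (vs. the pure-advection estimate x/v = 1470 d).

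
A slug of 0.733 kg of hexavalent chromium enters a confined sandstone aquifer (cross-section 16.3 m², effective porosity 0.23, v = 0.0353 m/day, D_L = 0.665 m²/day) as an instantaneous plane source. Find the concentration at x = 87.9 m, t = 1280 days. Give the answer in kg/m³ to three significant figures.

0.00111 kg/m³

For an instantaneous plane source, C(x,t) = M/(n_e·A·√(4πDt)) · exp(−(x−vt)²/(4Dt)), with n_e·A the pore (flow) area.
Plume center vt = 0.0353 × 1280 = 45.184 m, so the well at 87.9 m is 42.716 m downgradient of the peak.
√(4πDt) = 103.4 m, giving peak height M/(n_e·A·√(4πDt)) = 0.733/(0.23 × 16.3 × 103.4) = 0.001891 kg/m³.
(x−vt)²/(4Dt) = (42.716)²/(4 × 0.665 × 1280) = 0.5359; exp(−0.5359) = 0.5851.
C = 0.001891 × 0.5851 = 0.00111 kg/m³.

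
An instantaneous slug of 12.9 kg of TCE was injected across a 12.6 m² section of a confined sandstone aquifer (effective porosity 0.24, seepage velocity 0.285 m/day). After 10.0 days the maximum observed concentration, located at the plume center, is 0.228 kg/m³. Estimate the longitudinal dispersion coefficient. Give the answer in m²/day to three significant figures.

At the plume center C_max = M/(n_e·A·√(4πDt)), so D = M²/(4πt·(n_e·A·C_max)²).
n_e·A·C_max = 0.24 × 12.6 × 0.228 = 0.6895 kg/m.
D = 12.9²/(4π × 10.0 × 0.6895²) = 2.79 m²/day.

2.79 m²/day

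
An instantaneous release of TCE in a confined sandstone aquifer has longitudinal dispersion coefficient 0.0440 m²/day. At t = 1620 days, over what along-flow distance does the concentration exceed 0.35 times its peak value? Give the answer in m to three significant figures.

34.6 m

The plume is Gaussian with σ = √(2Dt) = √(2 × 0.0440 × 1620) = 11.94 m.
C/C_peak = exp(−Δx²/(2σ²)) = 0.35 ⇒ Δx = σ·√(−2 ln 0.35) = 11.94 × 1.449 = 17.30 m.
Width = 2Δx = 34.6 m.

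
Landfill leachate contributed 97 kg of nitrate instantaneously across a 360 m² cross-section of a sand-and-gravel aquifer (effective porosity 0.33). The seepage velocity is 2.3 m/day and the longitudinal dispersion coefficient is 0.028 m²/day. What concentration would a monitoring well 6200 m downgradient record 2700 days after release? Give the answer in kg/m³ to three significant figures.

For an instantaneous plane source, C(x,t) = M/(n_e·A·√(4πDt)) · exp(−(x−vt)²/(4Dt)), with n_e·A the pore (flow) area.
Plume center vt = 2.3 × 2700 = 6210 m, so the well at 6200 m is 10 m upgradient of the peak.
√(4πDt) = 30.82 m, giving peak height M/(n_e·A·√(4πDt)) = 97/(0.33 × 360 × 30.82) = 0.02649 kg/m³.
(x−vt)²/(4Dt) = (-10)²/(4 × 0.028 × 2700) = 0.3307; exp(−0.3307) = 0.7184.
C = 0.02649 × 0.7184 = 0.0190 kg/m³.

0.0190 kg/m³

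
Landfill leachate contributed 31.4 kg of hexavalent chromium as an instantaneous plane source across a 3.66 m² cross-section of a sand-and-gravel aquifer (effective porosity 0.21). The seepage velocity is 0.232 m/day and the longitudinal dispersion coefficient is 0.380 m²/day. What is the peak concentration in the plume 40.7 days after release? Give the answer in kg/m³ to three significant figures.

The peak of an instantaneous 1D plume sits at x = vt; there the Gaussian factor is 1 and C_max = M/(n_e·A·√(4πDt)), where n_e·A is the pore area the mass is dissolved in.
√(4πDt) = √(4π × 0.380 × 40.7) = 13.94 m, so C_max = 31.4/(0.21 × 3.66 × 13.94) = 2.93 kg/m³.

2.93 kg/m³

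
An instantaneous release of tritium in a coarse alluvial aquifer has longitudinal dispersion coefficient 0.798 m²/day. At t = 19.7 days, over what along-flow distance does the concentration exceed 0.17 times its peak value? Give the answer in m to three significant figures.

21.1 m

The plume is Gaussian with σ = √(2Dt) = √(2 × 0.798 × 19.7) = 5.607 m.
C/C_peak = exp(−Δx²/(2σ²)) = 0.17 ⇒ Δx = σ·√(−2 ln 0.17) = 5.607 × 1.883 = 10.56 m.
Width = 2Δx = 21.1 m.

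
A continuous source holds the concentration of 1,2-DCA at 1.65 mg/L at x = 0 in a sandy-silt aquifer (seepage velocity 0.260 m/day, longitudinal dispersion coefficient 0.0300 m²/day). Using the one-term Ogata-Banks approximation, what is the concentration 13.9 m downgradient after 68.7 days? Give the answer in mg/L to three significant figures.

1.61 mg/L

For a continuous step input, C/C₀ ≈ ½·erfc((x−vt)/(2√(Dt))).
vt = 0.260 × 68.7 = 17.862 m and 2√(Dt) = 2√(0.0300 × 68.7) = 2.871 m.
Argument (x−vt)/(2√(Dt)) = (13.9 − 17.862)/2.871 = -1.380; ½·erfc(-1.380) = 0.9745.
C = 1.65 × 0.9745 = 1.61 mg/L.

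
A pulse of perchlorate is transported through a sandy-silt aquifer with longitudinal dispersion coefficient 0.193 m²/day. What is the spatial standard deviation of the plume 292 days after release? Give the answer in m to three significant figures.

10.6 m

Dispersive spreading gives a Gaussian with σ² = 2Dt; advection only shifts the center.
σ = √(2 × 0.193 × 292) = 10.6 m.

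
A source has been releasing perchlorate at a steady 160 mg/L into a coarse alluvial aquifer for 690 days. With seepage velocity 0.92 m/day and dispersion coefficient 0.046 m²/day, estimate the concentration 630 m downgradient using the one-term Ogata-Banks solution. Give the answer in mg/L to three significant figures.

116 mg/L

For a continuous step input, C/C₀ ≈ ½·erfc((x−vt)/(2√(Dt))).
vt = 0.92 × 690 = 634.8 m and 2√(Dt) = 2√(0.046 × 690) = 11.27 m.
Argument (x−vt)/(2√(Dt)) = (630 − 634.8)/11.27 = -0.4259; ½·erfc(-0.4259) = 0.7265.
C = 160 × 0.7265 = 116 mg/L.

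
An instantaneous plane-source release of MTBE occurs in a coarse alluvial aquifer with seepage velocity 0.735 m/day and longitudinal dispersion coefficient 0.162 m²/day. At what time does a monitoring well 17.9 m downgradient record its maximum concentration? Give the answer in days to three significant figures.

For the 1D instantaneous-source solution, setting ∂C/∂t = 0 at fixed x gives v²t² + 2Dt − x² = 0, so t = (√(D² + v²x²) − D)/v².
√(D² + v²x²) = √(0.162² + 0.735² × 17.9²) = 13.16; v² = 0.540225.
t = (13.16 − 0.162)/0.540225 = 24.1 days (vs. the pure-advection estimate x/v = 24.4 d).

24.1 days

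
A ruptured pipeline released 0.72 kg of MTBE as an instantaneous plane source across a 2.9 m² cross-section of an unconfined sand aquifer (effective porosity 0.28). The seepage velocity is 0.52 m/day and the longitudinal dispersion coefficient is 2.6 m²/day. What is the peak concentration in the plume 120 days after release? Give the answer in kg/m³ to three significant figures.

0.0142 kg/m³

The peak of an instantaneous 1D plume sits at x = vt; there the Gaussian factor is 1 and C_max = M/(n_e·A·√(4πDt)), where n_e·A is the pore area the mass is dissolved in.
√(4πDt) = √(4π × 2.6 × 120) = 62.62 m, so C_max = 0.72/(0.28 × 2.9 × 62.62) = 0.0142 kg/m³.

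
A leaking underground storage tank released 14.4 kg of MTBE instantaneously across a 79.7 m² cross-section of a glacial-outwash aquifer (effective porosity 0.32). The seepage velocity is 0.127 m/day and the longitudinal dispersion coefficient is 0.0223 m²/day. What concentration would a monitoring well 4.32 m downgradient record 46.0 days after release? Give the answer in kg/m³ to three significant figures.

For an instantaneous plane source, C(x,t) = M/(n_e·A·√(4πDt)) · exp(−(x−vt)²/(4Dt)), with n_e·A the pore (flow) area.
Plume center vt = 0.127 × 46.0 = 5.842 m, so the well at 4.32 m is 1.522 m upgradient of the peak.
√(4πDt) = 3.590 m, giving peak height M/(n_e·A·√(4πDt)) = 14.4/(0.32 × 79.7 × 3.590) = 0.1573 kg/m³.
(x−vt)²/(4Dt) = (-1.522)²/(4 × 0.0223 × 46.0) = 0.5646; exp(−0.5646) = 0.5686.
C = 0.1573 × 0.5686 = 0.0894 kg/m³.

0.0894 kg/m³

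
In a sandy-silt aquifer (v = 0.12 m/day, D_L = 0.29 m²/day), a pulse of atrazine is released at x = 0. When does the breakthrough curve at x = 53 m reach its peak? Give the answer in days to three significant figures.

For the 1D instantaneous-source solution, setting ∂C/∂t = 0 at fixed x gives v²t² + 2Dt − x² = 0, so t = (√(D² + v²x²) − D)/v².
√(D² + v²x²) = √(0.29² + 0.12² × 53²) = 6.367; v² = 0.0144.
t = (6.367 − 0.29)/0.0144 = 422 days (vs. the pure-advection estimate x/v = 442 d).

422 days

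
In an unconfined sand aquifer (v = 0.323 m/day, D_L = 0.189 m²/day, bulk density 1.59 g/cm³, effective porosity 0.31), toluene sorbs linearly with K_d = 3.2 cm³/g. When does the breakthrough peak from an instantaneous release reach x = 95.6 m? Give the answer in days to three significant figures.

5120 days

Retardation factor R = 1 + ρ_b·K_d/n = 1 + 1.59 × 3.2/0.31 = 17.41.
Sorption retards both mechanisms: v_R = v/R = 0.01855 m/day, D_R = D/R = 0.01086 m²/day.
Peak time from v_R²t² + 2D_R t − x² = 0: t = (√(D_R² + v_R²x²) − D_R)/v_R².
√(D_R² + v_R²x²) = √(0.01086² + 0.01855² × 95.6²) = 1.773; v_R² = 0.0003441.
t = (1.773 − 0.01086)/0.0003441 = 5120 days.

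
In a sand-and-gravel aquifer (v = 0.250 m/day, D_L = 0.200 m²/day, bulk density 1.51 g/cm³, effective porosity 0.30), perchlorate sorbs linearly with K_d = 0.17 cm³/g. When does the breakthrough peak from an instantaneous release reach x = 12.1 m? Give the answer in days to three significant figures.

84.1 days

Retardation factor R = 1 + ρ_b·K_d/n = 1 + 1.51 × 0.17/0.30 = 1.856.
Sorption retards both mechanisms: v_R = v/R = 0.1347 m/day, D_R = D/R = 0.1078 m²/day.
Peak time from v_R²t² + 2D_R t − x² = 0: t = (√(D_R² + v_R²x²) − D_R)/v_R².
√(D_R² + v_R²x²) = √(0.1078² + 0.1347² × 12.1²) = 1.633; v_R² = 0.01814.
t = (1.633 − 0.1078)/0.01814 = 84.1 days.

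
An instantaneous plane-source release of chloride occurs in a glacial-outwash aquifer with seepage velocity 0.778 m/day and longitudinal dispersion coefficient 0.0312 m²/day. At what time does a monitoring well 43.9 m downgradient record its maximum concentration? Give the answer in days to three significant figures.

For the 1D instantaneous-source solution, setting ∂C/∂t = 0 at fixed x gives v²t² + 2Dt − x² = 0, so t = (√(D² + v²x²) − D)/v².
√(D² + v²x²) = √(0.0312² + 0.778² × 43.9²) = 34.15; v² = 0.605284.
t = (34.15 − 0.0312)/0.605284 = 56.4 days (vs. the pure-advection estimate x/v = 56.4 d).

56.4 days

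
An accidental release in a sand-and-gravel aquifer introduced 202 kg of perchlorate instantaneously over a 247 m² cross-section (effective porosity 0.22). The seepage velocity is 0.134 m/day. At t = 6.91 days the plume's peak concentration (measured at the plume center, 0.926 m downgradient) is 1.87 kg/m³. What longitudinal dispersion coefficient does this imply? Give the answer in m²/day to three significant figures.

At the plume center C_max = M/(n_e·A·√(4πDt)), so D = M²/(4πt·(n_e·A·C_max)²).
n_e·A·C_max = 0.22 × 247 × 1.87 = 101.6 kg/m.
D = 202²/(4π × 6.91 × 101.6²) = 0.0455 m²/day.

0.0455 m²/day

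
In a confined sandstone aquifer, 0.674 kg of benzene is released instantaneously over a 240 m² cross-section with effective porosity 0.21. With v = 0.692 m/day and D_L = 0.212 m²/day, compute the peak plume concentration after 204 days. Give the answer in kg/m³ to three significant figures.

0.000574 kg/m³

The peak of an instantaneous 1D plume sits at x = vt; there the Gaussian factor is 1 and C_max = M/(n_e·A·√(4πDt)), where n_e·A is the pore area the mass is dissolved in.
√(4πDt) = √(4π × 0.212 × 204) = 23.31 m, so C_max = 0.674/(0.21 × 240 × 23.31) = 0.000574 kg/m³.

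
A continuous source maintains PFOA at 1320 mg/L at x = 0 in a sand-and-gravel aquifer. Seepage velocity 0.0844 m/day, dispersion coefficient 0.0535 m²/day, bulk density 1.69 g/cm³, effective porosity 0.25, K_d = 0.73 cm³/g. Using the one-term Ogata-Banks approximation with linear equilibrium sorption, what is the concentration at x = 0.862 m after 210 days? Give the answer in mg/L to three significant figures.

Retardation factor R = 1 + ρ_b·K_d/n = 1 + 1.69 × 0.73/0.25 = 5.935.
Sorption retards both mechanisms: v_R = v/R = 0.01422 m/day, D_R = D/R = 0.009014 m²/day.
v_R·t = 0.01422 × 210 = 2.9862 m; 2√(D_R t) = 2.752 m; argument = (0.862 − 2.9862)/2.752 = -0.7719.
C = C₀ × ½·erfc(-0.7719) = 1320 × 0.8625 = 1140 mg/L.

1140 mg/L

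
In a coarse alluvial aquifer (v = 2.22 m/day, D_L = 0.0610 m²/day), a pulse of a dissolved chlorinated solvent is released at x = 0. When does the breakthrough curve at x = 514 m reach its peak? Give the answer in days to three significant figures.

For the 1D instantaneous-source solution, setting ∂C/∂t = 0 at fixed x gives v²t² + 2Dt − x² = 0, so t = (√(D² + v²x²) − D)/v².
√(D² + v²x²) = √(0.0610² + 2.22² × 514²) = 1141; v² = 4.9284.
t = (1141 − 0.0610)/4.9284 = 232 days (vs. the pure-advection estimate x/v = 232 d).

232 days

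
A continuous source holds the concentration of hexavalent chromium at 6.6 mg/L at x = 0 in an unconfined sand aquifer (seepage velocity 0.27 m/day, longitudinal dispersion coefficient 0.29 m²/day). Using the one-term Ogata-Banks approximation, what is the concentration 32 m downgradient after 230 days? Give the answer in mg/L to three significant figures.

6.57 mg/L

For a continuous step input, C/C₀ ≈ ½·erfc((x−vt)/(2√(Dt))).
vt = 0.27 × 230 = 62.1 m and 2√(Dt) = 2√(0.29 × 230) = 16.33 m.
Argument (x−vt)/(2√(Dt)) = (32 − 62.1)/16.33 = -1.843; ½·erfc(-1.843) = 0.9954.
C = 6.6 × 0.9954 = 6.57 mg/L.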